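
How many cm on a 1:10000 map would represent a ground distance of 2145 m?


map_cm = 2145 * 100 / 10000 = 21.45 cm

21.45 cm


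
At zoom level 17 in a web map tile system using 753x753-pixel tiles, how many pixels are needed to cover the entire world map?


tiles per axis = 2^17 = 131072
total tiles = 131072^2 = 17179869184
pixels per axis = 131072 * 753 = 98697216
total pixels = 98697216^2 = 9741140446150656

9741140446150656 pixels


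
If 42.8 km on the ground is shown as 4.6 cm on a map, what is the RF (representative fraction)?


ground = 42.8 km = 4280000 cm; RF denominator = ground / map = 4280000 / 4.6 ≈ 930435; RF = 1:930435

1:930435


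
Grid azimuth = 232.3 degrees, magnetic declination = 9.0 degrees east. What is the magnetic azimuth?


magnetic azimuth = grid azimuth - declination (east +ve)
mag_az = 232.3 - 9.0 = 223.3 degrees

223.3 degrees


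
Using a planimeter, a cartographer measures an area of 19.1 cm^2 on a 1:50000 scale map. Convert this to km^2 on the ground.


ground_area = 19.1 * (50000/100)^2 = 4775000.0 m^2 = 4.775 km^2

4.775 km^2


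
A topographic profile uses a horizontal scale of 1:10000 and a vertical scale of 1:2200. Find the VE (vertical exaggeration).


VE = horizontal_scale / vertical_scale = 10000 / 2200 ≈ 4.5

4.5x


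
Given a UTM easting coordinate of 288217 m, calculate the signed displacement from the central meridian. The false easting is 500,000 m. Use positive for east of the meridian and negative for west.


displacement = 288217 - 500000 = -211783 m

-211783 m


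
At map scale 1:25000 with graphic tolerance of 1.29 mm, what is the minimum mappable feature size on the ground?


ground = 1.29 mm * 25000 / 1000 = 32.25 m

32.25 m


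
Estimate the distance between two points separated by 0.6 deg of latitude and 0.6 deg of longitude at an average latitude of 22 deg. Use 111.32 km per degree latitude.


dlat_km = 0.6 * 111.32 = 66.792
dlon_km = 0.6 * 111.32 * cos(22) ≈ 61.928
dist = sqrt(66.792^2 + 61.928^2) ≈ 91.1 km

91.1 km


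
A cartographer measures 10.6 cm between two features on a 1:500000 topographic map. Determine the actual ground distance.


ground = 10.6 cm * 500000 / 100 = 53000.0 m = 53.0 km

53.0 km


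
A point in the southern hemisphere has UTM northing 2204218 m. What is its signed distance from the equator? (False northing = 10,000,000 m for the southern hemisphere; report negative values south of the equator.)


For southern: actual = 2204218 - 10000000 = -7795782 m

-7795782 m


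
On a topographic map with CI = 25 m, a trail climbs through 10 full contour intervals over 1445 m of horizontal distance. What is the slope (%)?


elevation change = 10 * 25 = 250 m
slope = 250 / 1445 * 100 = 17.3%

17.3%


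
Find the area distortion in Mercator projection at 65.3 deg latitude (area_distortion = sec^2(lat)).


area_distortion = 1/cos^2(65.3) = 5.727

5.727


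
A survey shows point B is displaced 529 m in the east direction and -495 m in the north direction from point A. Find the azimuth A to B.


az = atan2(529, -495) = 133.1 deg
adjusted to 0-360: 133.1 degrees

133.1 degrees


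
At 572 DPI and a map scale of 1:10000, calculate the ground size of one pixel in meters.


pixel_cm = 2.54 / 572 ≈ 0.004441 cm
ground = pixel_cm * 10000 / 100 = 2.54 * 10000 / (572 * 100) = 25400 / 57200 ≈ 0.44 m

0.44 m


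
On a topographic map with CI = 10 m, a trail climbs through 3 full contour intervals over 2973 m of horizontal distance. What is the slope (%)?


elevation change = 3 * 10 = 30 m
slope = 30 / 2973 * 100 = 1.0%

1.0%


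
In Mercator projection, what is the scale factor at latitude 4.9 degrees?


SF = 1 / cos(4.9) = 1 / 0.996345 = 1.004

1.004


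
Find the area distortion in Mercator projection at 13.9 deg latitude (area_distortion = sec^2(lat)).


area_distortion = 1/cos^2(13.9) = 1.061

1.061


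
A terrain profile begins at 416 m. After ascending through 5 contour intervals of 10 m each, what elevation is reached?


elevation = 416 + 5 * 10 = 466 m

466 m


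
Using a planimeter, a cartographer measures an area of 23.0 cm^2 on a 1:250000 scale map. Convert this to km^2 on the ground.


ground_area = 23.0 * (250000/100)^2 = 143750000.0 m^2 = 143.75 km^2

143.75 km^2


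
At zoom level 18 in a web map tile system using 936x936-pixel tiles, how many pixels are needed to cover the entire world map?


tiles per axis = 2^18 = 262144
total tiles = 262144^2 = 68719476736
pixels per axis = 262144 * 936 = 245366784
total pixels = 245366784^2 = 60204858690502656

60204858690502656 pixels


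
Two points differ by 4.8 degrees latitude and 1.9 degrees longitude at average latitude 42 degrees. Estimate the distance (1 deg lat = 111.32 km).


dlat_km = 4.8 * 111.32 = 534.336
dlon_km = 1.9 * 111.32 * cos(42) ≈ 157.181
dist = sqrt(534.336^2 + 157.181^2) ≈ 557.0 km

557.0 km


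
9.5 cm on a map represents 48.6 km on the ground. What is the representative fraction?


ground = 48.6 km = 4860000 cm; RF denominator = ground / map = 4860000 / 9.5 ≈ 511579; RF = 1:511579

1:511579


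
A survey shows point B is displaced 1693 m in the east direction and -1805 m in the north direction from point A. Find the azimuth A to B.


az = atan2(1693, -1805) = 136.8 deg
adjusted to 0-360: 136.8 degrees

136.8 degrees


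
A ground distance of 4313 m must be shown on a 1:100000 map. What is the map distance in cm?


map_cm = 4313 * 100 / 100000 = 4.313 cm ≈ 4.31 cm

4.31 cm


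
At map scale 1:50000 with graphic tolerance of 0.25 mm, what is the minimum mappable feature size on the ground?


ground = 0.25 mm * 50000 / 1000 = 12.5 m

12.5 m


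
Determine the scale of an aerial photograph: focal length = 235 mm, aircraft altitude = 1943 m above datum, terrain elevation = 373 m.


scale = f / (H - h) = 235 mm / 1570 m = 235 / 1570000 = 1:6681

1:6681


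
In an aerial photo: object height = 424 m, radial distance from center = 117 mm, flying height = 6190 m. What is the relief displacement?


d = h * r / H = 424 * 117 / 6190 = 8.01 mm

8.01 mm


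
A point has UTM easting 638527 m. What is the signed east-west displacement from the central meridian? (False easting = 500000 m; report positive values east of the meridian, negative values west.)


displacement = 638527 - 500000 = 138527 m

138527 m


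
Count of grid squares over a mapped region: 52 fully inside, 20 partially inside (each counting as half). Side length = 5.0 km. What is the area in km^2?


effective squares = 52 + 20 * 0.5 = 62.0
area = 62.0 * 25.0 = 1550.0 km^2

1550.0 km^2


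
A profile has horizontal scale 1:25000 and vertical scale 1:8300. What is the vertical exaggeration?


VE = horizontal_scale / vertical_scale = 25000 / 8300 ≈ 3.0

3.0x


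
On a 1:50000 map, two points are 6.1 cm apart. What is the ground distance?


ground = 6.1 cm * 50000 / 100 = 3050.0 m = 3.05 km

3.05 km


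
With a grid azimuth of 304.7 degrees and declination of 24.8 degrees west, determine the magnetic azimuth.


magnetic azimuth = grid azimuth - declination (east +ve)
mag_az = 304.7 - -24.8 = 329.5 degrees

329.5 degrees


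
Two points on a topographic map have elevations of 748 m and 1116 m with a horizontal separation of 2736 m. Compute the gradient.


gradient = (1116 - 748) / 2736 = 368 / 2736 = 0.1345

0.1345


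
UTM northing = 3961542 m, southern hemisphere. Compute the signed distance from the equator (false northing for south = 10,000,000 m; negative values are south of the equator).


For southern: actual = 3961542 - 10000000 = -6038458 m

-6038458 m


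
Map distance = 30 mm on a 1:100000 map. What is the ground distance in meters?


ground = 30 mm * 100000 / 1000 = 3000.0 m

3000.0 m


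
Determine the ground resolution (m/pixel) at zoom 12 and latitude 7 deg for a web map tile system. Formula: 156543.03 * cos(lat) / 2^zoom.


res = 156543.03 * cos(7) / 2^12 = 156543.03 * 0.99254615 / 4096 = 37.93 m/pixel

37.93 m/pixel


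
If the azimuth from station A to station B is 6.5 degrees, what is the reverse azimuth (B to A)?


back azimuth = (6.5 + 180) mod 360 = 186.5 degrees

186.5 degrees


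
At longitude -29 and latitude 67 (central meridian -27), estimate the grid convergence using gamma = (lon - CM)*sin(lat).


gamma = (-29 - -27) * sin(67) = -2 * 0.920505 = -1.841 degrees

-1.841 degrees


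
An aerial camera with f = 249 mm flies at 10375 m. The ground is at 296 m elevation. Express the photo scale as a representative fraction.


scale = f / (H - h) = 249 mm / 10079 m = 249 / 10079000 = 1:40478

1:40478


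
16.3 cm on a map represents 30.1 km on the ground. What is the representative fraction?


ground = 30.1 km = 3010000 cm; RF denominator = ground / map = 3010000 / 16.3 ≈ 184663; RF = 1:184663

1:184663


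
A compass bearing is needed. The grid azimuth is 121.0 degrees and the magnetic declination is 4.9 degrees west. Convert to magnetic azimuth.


magnetic azimuth = grid azimuth - declination (east +ve)
mag_az = 121.0 - -4.9 = 125.9 degrees

125.9 degrees


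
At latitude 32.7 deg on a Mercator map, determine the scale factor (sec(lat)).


SF = 1 / cos(32.7) = 1 / 0.841511 = 1.188

1.188


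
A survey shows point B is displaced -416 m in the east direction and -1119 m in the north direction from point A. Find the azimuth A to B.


az = atan2(-416, -1119) = -159.6 deg
adjusted to 0-360: 200.4 degrees

200.4 degrees


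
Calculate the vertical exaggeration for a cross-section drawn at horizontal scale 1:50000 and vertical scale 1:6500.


VE = horizontal_scale / vertical_scale = 50000 / 6500 ≈ 7.7

7.7x


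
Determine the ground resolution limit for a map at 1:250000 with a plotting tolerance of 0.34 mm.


ground = 0.34 mm * 250000 / 1000 = 85.0 m

85.0 m


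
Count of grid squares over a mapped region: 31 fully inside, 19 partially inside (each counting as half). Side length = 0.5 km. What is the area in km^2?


effective squares = 31 + 19 * 0.5 = 40.5
area = 40.5 * 0.25 = 10.125 km^2

10.125 km^2


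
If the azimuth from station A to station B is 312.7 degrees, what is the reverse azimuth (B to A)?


back azimuth = (312.7 + 180) mod 360 = 132.7 degrees

132.7 degrees


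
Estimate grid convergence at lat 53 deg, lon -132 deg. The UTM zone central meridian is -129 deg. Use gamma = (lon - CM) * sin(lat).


gamma = (-132 - -129) * sin(53) = -3 * 0.798636 = -2.396 degrees

-2.396 degrees


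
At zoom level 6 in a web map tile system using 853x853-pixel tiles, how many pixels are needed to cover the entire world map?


tiles per axis = 2^6 = 64
total tiles = 64^2 = 4096
pixels per axis = 64 * 853 = 54592
total pixels = 54592^2 = 2980286464

2980286464 pixels


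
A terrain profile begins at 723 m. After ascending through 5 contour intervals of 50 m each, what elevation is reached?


elevation = 723 + 5 * 50 = 973 m

973 m


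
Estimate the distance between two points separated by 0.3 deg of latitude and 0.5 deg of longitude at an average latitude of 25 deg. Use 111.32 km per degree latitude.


dlat_km = 0.3 * 111.32 = 33.396
dlon_km = 0.5 * 111.32 * cos(25) ≈ 50.445
dist = sqrt(33.396^2 + 50.445^2) ≈ 60.5 km

60.5 km


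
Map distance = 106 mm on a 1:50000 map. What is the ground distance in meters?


ground = 106 mm * 50000 / 1000 = 5300.0 m

5300.0 m


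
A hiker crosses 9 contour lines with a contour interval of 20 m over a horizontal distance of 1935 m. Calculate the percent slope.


elevation change = 9 * 20 = 180 m
slope = 180 / 1935 * 100 = 9.3%

9.3%


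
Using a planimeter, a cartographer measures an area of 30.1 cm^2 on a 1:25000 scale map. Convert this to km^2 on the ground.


ground_area = 30.1 * (25000/100)^2 = 1881250.0 m^2 = 1.88125 km^2 ≈ 1.881 km^2

1.881 km^2


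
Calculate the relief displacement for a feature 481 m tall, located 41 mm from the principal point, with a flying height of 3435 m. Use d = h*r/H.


d = h * r / H = 481 * 41 / 3435 = 5.74 mm

5.74 mm


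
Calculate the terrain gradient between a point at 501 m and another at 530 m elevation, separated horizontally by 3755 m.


gradient = (530 - 501) / 3755 = 29 / 3755 = 0.0077

0.0077


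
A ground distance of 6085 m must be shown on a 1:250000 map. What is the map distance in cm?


map_cm = 6085 * 100 / 250000 = 2.434 cm ≈ 2.43 cm

2.43 cm


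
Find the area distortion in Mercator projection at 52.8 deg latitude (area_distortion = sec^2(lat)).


area_distortion = 1/cos^2(52.8) = 2.736

2.736


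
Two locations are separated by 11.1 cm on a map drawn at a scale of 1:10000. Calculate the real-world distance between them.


ground = 11.1 cm * 10000 / 100 = 1110.0 m = 1.11 km

1.11 km


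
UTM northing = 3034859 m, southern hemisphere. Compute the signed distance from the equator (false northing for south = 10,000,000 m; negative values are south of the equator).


For southern: actual = 3034859 - 10000000 = -6965141 m

-6965141 m


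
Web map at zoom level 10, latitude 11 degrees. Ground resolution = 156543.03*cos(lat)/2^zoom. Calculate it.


res = 156543.03 * cos(11) / 2^10 = 156543.03 * 0.98162718 / 1024 = 150.07 m/pixel

150.07 m/pixel


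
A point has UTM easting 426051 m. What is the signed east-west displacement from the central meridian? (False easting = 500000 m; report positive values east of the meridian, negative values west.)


displacement = 426051 - 500000 = -73949 m

-73949 m


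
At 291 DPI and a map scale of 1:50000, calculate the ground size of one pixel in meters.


pixel_cm = 2.54 / 291 ≈ 0.008729 cm
ground = pixel_cm * 50000 / 100 = 2.54 * 50000 / (291 * 100) = 127000 / 29100 ≈ 4.36 m

4.36 m


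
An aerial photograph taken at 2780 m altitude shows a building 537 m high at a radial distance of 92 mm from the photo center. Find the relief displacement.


d = h * r / H = 537 * 92 / 2780 = 17.77 mm

17.77 mm


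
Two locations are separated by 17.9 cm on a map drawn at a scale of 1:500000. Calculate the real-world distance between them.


ground = 17.9 cm * 500000 / 100 = 89500.0 m = 89.5 km

89.5 km


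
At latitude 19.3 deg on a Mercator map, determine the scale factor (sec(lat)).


SF = 1 / cos(19.3) = 1 / 0.943801 = 1.06

1.06


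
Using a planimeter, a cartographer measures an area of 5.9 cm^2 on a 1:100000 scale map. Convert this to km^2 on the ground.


ground_area = 5.9 * (100000/100)^2 = 5900000.0 m^2 = 5.9 km^2

5.9 km^2


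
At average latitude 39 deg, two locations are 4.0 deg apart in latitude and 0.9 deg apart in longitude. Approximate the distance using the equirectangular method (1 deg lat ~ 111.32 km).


dlat_km = 4.0 * 111.32 = 445.28
dlon_km = 0.9 * 111.32 * cos(39) ≈ 77.861
dist = sqrt(445.28^2 + 77.861^2) ≈ 452.0 km

452.0 km


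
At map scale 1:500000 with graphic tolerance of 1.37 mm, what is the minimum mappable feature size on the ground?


ground = 1.37 mm * 500000 / 1000 = 685.0 m

685.0 m


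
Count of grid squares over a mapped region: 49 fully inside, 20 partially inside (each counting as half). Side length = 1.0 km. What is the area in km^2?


effective squares = 49 + 20 * 0.5 = 59.0
area = 59.0 * 1.0 = 59.0 km^2

59.0 km^2


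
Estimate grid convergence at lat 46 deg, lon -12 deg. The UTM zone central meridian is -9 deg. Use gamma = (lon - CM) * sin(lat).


gamma = (-12 - -9) * sin(46) = -3 * 0.71934 = -2.158 degrees

-2.158 degrees


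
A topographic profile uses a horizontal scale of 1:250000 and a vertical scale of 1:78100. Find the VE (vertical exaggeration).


VE = horizontal_scale / vertical_scale = 250000 / 78100 ≈ 3.2

3.2x


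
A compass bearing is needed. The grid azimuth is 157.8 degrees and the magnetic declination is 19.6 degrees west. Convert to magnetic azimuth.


magnetic azimuth = grid azimuth - declination (east +ve)
mag_az = 157.8 - -19.6 = 177.4 degrees

177.4 degrees


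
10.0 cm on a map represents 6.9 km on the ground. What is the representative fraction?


ground = 6.9 km = 690000 cm; RF denominator = ground / map = 690000 / 10.0 = 69000; RF = 1:69000

1:69000


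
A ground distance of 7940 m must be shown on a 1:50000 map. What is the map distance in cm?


map_cm = 7940 * 100 / 50000 = 15.88 cm

15.88 cm


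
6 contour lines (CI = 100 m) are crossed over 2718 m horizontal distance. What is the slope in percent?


elevation change = 6 * 100 = 600 m
slope = 600 / 2718 * 100 = 22.1%

22.1%


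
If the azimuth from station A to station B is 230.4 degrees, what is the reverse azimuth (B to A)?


back azimuth = (230.4 + 180) mod 360 = 50.4 degrees

50.4 degrees


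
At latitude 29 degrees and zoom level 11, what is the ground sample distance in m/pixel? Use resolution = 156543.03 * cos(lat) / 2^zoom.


res = 156543.03 * cos(29) / 2^11 = 156543.03 * 0.87461971 / 2048 = 66.85 m/pixel

66.85 m/pixel


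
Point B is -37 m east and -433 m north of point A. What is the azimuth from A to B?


az = atan2(-37, -433) = -175.1 deg
adjusted to 0-360: 184.9 degrees

184.9 degrees


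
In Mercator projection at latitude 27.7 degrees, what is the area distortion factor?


area_distortion = 1/cos^2(27.7) = 1.276

1.276


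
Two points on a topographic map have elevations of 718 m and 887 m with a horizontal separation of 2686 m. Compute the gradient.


gradient = (887 - 718) / 2686 = 169 / 2686 = 0.0629

0.0629


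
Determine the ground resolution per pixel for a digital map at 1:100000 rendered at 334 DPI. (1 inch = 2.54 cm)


pixel_cm = 2.54 / 334 ≈ 0.007605 cm
ground = pixel_cm * 100000 / 100 = 2.54 * 100000 / (334 * 100) = 254000 / 33400 ≈ 7.6 m

7.6 m


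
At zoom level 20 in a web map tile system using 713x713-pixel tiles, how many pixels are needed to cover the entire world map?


tiles per axis = 2^20 = 1048576
total tiles = 1048576^2 = 1099511627776
pixels per axis = 1048576 * 713 = 747634688
total pixels = 747634688^2 = 558957626700857344

558957626700857344 pixels


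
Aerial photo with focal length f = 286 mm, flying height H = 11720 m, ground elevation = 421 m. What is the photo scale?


scale = f / (H - h) = 286 mm / 11299 m = 286 / 11299000 = 1:39507

1:39507


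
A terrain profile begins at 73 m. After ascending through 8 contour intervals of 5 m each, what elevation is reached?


elevation = 73 + 8 * 5 = 113 m

113 m


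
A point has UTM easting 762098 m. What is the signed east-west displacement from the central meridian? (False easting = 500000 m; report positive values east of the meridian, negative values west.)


displacement = 762098 - 500000 = 262098 m

262098 m


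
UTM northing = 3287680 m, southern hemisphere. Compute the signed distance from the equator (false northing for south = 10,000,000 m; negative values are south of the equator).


For southern: actual = 3287680 - 10000000 = -6712320 m

-6712320 m


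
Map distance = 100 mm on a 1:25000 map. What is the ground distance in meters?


ground = 100 mm * 25000 / 1000 = 2500.0 m

2500.0 m


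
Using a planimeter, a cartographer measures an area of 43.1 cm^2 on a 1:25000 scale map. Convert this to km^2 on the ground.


ground_area = 43.1 * (25000/100)^2 = 2693750.0 m^2 = 2.69375 km^2 ≈ 2.694 km^2

2.694 km^2


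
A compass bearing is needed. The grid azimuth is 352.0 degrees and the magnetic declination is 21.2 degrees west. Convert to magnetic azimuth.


magnetic azimuth = grid azimuth - declination (east +ve)
mag_az = 352.0 - -21.2 = 13.2 degrees

13.2 degrees


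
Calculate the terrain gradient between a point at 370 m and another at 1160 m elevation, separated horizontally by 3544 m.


gradient = (1160 - 370) / 3544 = 790 / 3544 = 0.2229

0.2229


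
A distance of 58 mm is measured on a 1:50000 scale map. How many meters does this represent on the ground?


ground = 58 mm * 50000 / 1000 = 2900.0 m

2900.0 m


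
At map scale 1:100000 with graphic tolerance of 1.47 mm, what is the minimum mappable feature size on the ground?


ground = 1.47 mm * 100000 / 1000 = 147.0 m

147.0 m


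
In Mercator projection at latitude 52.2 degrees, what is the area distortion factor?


area_distortion = 1/cos^2(52.2) = 2.662

2.662


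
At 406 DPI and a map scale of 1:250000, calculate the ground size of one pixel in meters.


pixel_cm = 2.54 / 406 ≈ 0.006256 cm
ground = pixel_cm * 250000 / 100 = 2.54 * 250000 / (406 * 100) = 635000 / 40600 ≈ 15.64 m

15.64 m


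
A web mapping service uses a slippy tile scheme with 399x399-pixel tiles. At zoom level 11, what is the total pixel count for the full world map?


tiles per axis = 2^11 = 2048
total tiles = 2048^2 = 4194304
pixels per axis = 2048 * 399 = 817152
total pixels = 817152^2 = 667737391104

667737391104 pixels


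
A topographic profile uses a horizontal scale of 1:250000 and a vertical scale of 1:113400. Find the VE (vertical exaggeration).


VE = horizontal_scale / vertical_scale = 250000 / 113400 ≈ 2.2

2.2x


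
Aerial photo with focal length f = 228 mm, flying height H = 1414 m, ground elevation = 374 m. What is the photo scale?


scale = f / (H - h) = 228 mm / 1040 m = 228 / 1040000 = 1:4561

1:4561


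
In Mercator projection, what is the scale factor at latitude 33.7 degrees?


SF = 1 / cos(33.7) = 1 / 0.831954 = 1.202

1.202


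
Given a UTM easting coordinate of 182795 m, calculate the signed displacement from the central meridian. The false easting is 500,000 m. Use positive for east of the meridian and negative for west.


displacement = 182795 - 500000 = -317205 m

-317205 m


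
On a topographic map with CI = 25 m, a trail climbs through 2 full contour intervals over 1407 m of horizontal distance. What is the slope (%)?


elevation change = 2 * 25 = 50 m
slope = 50 / 1407 * 100 = 3.6%

3.6%


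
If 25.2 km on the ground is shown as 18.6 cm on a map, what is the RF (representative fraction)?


ground = 25.2 km = 2520000 cm; RF denominator = ground / map = 2520000 / 18.6 ≈ 135484; RF = 1:135484

1:135484


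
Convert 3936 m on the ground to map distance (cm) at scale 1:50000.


map_cm = 3936 * 100 / 50000 = 7.872 cm ≈ 7.87 cm

7.87 cm


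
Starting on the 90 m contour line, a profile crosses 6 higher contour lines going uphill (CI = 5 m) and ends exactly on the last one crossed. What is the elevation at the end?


elevation = 90 + 6 * 5 = 120 m

120 m


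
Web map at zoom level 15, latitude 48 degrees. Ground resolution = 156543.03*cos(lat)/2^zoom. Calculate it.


res = 156543.03 * cos(48) / 2^15 = 156543.03 * 0.66913061 / 32768 = 3.2 m/pixel

3.2 m/pixel


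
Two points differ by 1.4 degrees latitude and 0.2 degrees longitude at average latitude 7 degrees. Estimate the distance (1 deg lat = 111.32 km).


dlat_km = 1.4 * 111.32 = 155.848
dlon_km = 0.2 * 111.32 * cos(7) ≈ 22.098
dist = sqrt(155.848^2 + 22.098^2) ≈ 157.4 km

157.4 km


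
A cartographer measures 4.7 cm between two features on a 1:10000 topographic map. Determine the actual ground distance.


ground = 4.7 cm * 10000 / 100 = 470.0 m

470.0 m


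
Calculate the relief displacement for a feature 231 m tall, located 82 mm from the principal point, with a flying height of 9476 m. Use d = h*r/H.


d = h * r / H = 231 * 82 / 9476 = 2.0 mm

2.0 mm


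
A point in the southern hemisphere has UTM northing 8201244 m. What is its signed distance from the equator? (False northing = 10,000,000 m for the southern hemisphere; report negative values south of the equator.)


For southern: actual = 8201244 - 10000000 = -1798756 m

-1798756 m


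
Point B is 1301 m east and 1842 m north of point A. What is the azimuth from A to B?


az = atan2(1301, 1842) = 35.2 deg
adjusted to 0-360: 35.2 degrees

35.2 degrees


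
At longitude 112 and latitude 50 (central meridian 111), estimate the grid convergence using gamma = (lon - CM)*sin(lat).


gamma = (112 - 111) * sin(50) = 1 * 0.766044 = 0.766 degrees

0.766 degrees


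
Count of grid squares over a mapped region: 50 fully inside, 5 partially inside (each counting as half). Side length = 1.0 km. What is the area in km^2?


effective squares = 50 + 5 * 0.5 = 52.5
area = 52.5 * 1.0 = 52.5 km^2

52.5 km^2


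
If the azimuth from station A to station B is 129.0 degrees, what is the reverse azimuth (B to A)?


back azimuth = (129.0 + 180) mod 360 = 309.0 degrees

309.0 degrees


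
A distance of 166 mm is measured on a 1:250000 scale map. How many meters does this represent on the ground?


ground = 166 mm * 250000 / 1000 = 41500.0 m

41500.0 m


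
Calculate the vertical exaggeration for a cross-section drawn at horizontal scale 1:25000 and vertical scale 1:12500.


VE = horizontal_scale / vertical_scale = 25000 / 12500 = 2.0

2.0x


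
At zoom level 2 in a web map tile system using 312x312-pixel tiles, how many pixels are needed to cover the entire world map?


tiles per axis = 2^2 = 4
total tiles = 4^2 = 16
pixels per axis = 4 * 312 = 1248
total pixels = 1248^2 = 1557504

1557504 pixels


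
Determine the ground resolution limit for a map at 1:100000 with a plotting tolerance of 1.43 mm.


ground = 1.43 mm * 100000 / 1000 = 143.0 m

143.0 m


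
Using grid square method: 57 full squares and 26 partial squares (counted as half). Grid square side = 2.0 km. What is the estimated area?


effective squares = 57 + 26 * 0.5 = 70.0
area = 70.0 * 4.0 = 280.0 km^2

280.0 km^2


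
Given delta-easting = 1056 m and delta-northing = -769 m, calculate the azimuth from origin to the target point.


az = atan2(1056, -769) = 126.1 deg
adjusted to 0-360: 126.1 degrees

126.1 degrees


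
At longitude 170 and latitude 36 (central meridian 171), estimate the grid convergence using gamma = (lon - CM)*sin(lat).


gamma = (170 - 171) * sin(36) = -1 * 0.587785 = -0.588 degrees

-0.588 degrees


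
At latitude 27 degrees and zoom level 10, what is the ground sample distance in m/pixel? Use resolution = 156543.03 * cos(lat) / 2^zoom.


res = 156543.03 * cos(27) / 2^10 = 156543.03 * 0.89100652 / 1024 = 136.21 m/pixel

136.21 m/pixel


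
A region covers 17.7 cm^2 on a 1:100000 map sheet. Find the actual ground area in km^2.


ground_area = 17.7 * (100000/100)^2 = 17700000.0 m^2 = 17.7 km^2

17.7 km^2


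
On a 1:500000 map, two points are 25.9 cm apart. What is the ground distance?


ground = 25.9 cm * 500000 / 100 = 129500.0 m = 129.5 km

129.5 km


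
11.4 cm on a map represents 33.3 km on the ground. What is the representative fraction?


ground = 33.3 km = 3330000 cm; RF denominator = ground / map = 3330000 / 11.4 ≈ 292105; RF = 1:292105

1:292105


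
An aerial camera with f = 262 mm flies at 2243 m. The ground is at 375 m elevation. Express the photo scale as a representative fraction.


scale = f / (H - h) = 262 mm / 1868 m = 262 / 1868000 = 1:7130

1:7130


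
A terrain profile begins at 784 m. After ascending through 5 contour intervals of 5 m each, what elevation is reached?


elevation = 784 + 5 * 5 = 809 m

809 m


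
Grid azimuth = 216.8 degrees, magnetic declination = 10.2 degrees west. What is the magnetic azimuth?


magnetic azimuth = grid azimuth - declination (east +ve)
mag_az = 216.8 - -10.2 = 227.0 degrees

227.0 degrees


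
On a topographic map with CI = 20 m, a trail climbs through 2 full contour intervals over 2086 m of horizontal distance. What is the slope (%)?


elevation change = 2 * 20 = 40 m
slope = 40 / 2086 * 100 = 1.9%

1.9%


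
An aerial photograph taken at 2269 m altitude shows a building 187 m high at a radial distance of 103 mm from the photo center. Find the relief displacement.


d = h * r / H = 187 * 103 / 2269 = 8.49 mm

8.49 mm


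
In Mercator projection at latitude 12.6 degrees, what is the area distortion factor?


area_distortion = 1/cos^2(12.6) = 1.05

1.05


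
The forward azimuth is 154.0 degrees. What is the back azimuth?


back azimuth = (154.0 + 180) mod 360 = 334.0 degrees

334.0 degrees


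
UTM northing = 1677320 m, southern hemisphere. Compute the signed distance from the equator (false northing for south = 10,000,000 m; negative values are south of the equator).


For southern: actual = 1677320 - 10000000 = -8322680 m

-8322680 m


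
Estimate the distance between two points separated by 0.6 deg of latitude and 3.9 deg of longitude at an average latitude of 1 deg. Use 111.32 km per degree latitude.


dlat_km = 0.6 * 111.32 = 66.792
dlon_km = 3.9 * 111.32 * cos(1) ≈ 434.082
dist = sqrt(66.792^2 + 434.082^2) ≈ 439.2 km

439.2 km


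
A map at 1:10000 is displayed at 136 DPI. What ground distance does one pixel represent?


pixel_cm = 2.54 / 136 ≈ 0.018676 cm
ground = pixel_cm * 10000 / 100 = 2.54 * 10000 / (136 * 100) = 25400 / 13600 ≈ 1.87 m

1.87 m


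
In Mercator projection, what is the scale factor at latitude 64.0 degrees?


SF = 1 / cos(64.0) = 1 / 0.438371 = 2.281

2.281


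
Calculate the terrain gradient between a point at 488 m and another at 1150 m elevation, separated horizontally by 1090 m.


gradient = (1150 - 488) / 1090 = 662 / 1090 = 0.6073

0.6073


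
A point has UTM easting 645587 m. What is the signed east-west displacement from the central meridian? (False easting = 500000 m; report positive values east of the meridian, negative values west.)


displacement = 645587 - 500000 = 145587 m

145587 m


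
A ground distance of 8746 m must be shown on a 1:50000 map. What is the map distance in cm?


map_cm = 8746 * 100 / 50000 = 17.492 cm ≈ 17.49 cm

17.49 cm


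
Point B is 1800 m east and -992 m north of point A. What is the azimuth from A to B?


az = atan2(1800, -992) = 118.9 deg
adjusted to 0-360: 118.9 degrees

118.9 degrees


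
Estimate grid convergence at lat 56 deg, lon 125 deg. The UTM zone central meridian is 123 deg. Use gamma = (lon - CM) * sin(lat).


gamma = (125 - 123) * sin(56) = 2 * 0.829038 = 1.658 degrees

1.658 degrees


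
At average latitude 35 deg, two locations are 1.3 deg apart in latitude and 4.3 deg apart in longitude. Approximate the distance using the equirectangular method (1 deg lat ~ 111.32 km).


dlat_km = 1.3 * 111.32 = 144.716
dlon_km = 4.3 * 111.32 * cos(35) ≈ 392.108
dist = sqrt(144.716^2 + 392.108^2) ≈ 418.0 km

418.0 km


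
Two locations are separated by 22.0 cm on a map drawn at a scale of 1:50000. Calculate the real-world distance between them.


ground = 22.0 cm * 50000 / 100 = 11000.0 m = 11.0 km

11.0 km


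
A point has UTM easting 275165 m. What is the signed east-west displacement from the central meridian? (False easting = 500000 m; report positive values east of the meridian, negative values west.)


displacement = 275165 - 500000 = -224835 m

-224835 m


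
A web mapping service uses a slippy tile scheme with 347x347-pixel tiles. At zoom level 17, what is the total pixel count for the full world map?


tiles per axis = 2^17 = 131072
total tiles = 131072^2 = 17179869184
pixels per axis = 131072 * 347 = 45481984
total pixels = 45481984^2 = 2068610868576256

2068610868576256 pixels


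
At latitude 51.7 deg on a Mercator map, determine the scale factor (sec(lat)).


SF = 1 / cos(51.7) = 1 / 0.619779 = 1.613

1.613


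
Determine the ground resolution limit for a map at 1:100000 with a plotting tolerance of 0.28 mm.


ground = 0.28 mm * 100000 / 1000 = 28.0 m

28.0 m


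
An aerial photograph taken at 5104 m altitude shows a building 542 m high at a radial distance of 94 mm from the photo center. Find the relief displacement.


d = h * r / H = 542 * 94 / 5104 = 9.98 mm

9.98 mm


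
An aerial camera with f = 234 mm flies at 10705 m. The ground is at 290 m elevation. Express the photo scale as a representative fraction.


scale = f / (H - h) = 234 mm / 10415 m = 234 / 10415000 = 1:44509

1:44509


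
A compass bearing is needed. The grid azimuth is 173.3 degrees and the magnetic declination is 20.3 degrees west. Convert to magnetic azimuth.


magnetic azimuth = grid azimuth - declination (east +ve)
mag_az = 173.3 - -20.3 = 193.6 degrees

193.6 degrees


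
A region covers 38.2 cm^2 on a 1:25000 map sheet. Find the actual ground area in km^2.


ground_area = 38.2 * (25000/100)^2 = 2387500.0 m^2 = 2.3875 km^2 ≈ 2.388 km^2

2.388 km^2


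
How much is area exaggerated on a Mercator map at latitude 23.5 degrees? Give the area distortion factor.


area_distortion = 1/cos^2(23.5) = 1.189

1.189


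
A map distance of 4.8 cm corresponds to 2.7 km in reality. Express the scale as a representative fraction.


ground = 2.7 km = 270000 cm; RF denominator = ground / map = 270000 / 4.8 = 56250; RF = 1:56250

1:56250


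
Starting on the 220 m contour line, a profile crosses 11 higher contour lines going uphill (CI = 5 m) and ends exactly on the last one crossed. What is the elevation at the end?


elevation = 220 + 11 * 5 = 275 m

275 m


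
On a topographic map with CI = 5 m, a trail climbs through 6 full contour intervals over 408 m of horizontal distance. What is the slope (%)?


elevation change = 6 * 5 = 30 m
slope = 30 / 408 * 100 = 7.4%

7.4%


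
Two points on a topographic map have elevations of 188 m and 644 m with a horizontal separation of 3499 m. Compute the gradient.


gradient = (644 - 188) / 3499 = 456 / 3499 = 0.1303

0.1303


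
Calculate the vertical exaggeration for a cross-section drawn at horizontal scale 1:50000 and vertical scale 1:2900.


VE = horizontal_scale / vertical_scale = 50000 / 2900 ≈ 17.2

17.2x


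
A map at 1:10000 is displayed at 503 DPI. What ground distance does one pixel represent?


pixel_cm = 2.54 / 503 ≈ 0.00505 cm
ground = pixel_cm * 10000 / 100 = 2.54 * 10000 / (503 * 100) = 25400 / 50300 ≈ 0.5 m

0.5 m


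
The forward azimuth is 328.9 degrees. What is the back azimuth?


back azimuth = (328.9 + 180) mod 360 = 148.9 degrees

148.9 degrees


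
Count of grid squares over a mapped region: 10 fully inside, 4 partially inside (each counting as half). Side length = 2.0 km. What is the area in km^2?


effective squares = 10 + 4 * 0.5 = 12.0
area = 12.0 * 4.0 = 48.0 km^2

48.0 km^2


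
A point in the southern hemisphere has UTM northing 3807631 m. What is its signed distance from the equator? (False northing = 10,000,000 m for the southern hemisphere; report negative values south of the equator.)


For southern: actual = 3807631 - 10000000 = -6192369 m

-6192369 m


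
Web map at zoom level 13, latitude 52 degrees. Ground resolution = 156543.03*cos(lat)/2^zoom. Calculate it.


res = 156543.03 * cos(52) / 2^13 = 156543.03 * 0.61566148 / 8192 = 11.76 m/pixel

11.76 m/pixel


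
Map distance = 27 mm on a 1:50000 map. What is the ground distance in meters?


ground = 27 mm * 50000 / 1000 = 1350.0 m

1350.0 m


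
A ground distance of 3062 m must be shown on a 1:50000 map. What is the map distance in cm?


map_cm = 3062 * 100 / 50000 = 6.124 cm ≈ 6.12 cm

6.12 cm


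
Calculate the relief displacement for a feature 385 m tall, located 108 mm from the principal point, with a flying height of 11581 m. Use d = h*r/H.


d = h * r / H = 385 * 108 / 11581 = 3.59 mm

3.59 mm


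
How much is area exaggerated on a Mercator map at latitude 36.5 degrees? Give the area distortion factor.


area_distortion = 1/cos^2(36.5) = 1.548

1.548


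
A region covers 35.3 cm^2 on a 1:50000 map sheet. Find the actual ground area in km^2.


ground_area = 35.3 * (50000/100)^2 = 8825000.0 m^2 = 8.825 km^2

8.825 km^2


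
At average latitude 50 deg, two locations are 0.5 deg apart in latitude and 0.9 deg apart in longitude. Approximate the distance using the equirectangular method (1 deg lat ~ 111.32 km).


dlat_km = 0.5 * 111.32 = 55.66
dlon_km = 0.9 * 111.32 * cos(50) ≈ 64.4
dist = sqrt(55.66^2 + 64.4^2) ≈ 85.1 km

85.1 km


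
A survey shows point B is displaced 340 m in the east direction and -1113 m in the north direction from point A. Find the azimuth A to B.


az = atan2(340, -1113) = 163.0 deg
adjusted to 0-360: 163.0 degrees

163.0 degrees


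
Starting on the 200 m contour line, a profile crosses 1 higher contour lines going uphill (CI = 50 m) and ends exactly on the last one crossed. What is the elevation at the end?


elevation = 200 + 1 * 50 = 250 m

250 m


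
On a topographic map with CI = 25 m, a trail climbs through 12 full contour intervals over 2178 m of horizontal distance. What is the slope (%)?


elevation change = 12 * 25 = 300 m
slope = 300 / 2178 * 100 = 13.8%

13.8%


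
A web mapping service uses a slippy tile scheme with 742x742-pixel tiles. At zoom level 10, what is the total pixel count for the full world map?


tiles per axis = 2^10 = 1024
total tiles = 1024^2 = 1048576
pixels per axis = 1024 * 742 = 759808
total pixels = 759808^2 = 577308196864

577308196864 pixels


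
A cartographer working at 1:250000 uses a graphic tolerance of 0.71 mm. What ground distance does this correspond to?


ground = 0.71 mm * 250000 / 1000 = 177.5 m

177.5 m


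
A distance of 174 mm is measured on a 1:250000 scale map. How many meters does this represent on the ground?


ground = 174 mm * 250000 / 1000 = 43500.0 m

43500.0 m


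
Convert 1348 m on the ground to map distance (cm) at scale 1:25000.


map_cm = 1348 * 100 / 25000 = 5.392 cm ≈ 5.39 cm

5.39 cm


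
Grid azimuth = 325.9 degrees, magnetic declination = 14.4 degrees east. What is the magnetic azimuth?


magnetic azimuth = grid azimuth - declination (east +ve)
mag_az = 325.9 - 14.4 = 311.5 degrees

311.5 degrees


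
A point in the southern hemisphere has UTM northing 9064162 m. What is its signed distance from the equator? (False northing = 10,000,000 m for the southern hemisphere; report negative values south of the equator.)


For southern: actual = 9064162 - 10000000 = -935838 m

-935838 m


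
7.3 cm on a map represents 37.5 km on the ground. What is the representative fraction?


ground = 37.5 km = 3750000 cm; RF denominator = ground / map = 3750000 / 7.3 ≈ 513699; RF = 1:513699

1:513699


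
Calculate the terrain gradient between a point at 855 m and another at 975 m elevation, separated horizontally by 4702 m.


gradient = (975 - 855) / 4702 = 120 / 4702 = 0.0255

0.0255


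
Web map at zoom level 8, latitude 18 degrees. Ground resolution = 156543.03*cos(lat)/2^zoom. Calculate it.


res = 156543.03 * cos(18) / 2^8 = 156543.03 * 0.95105652 / 256 = 581.57 m/pixel

581.57 m/pixel


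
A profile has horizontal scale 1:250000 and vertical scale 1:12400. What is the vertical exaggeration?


VE = horizontal_scale / vertical_scale = 250000 / 12400 ≈ 20.2

20.2x


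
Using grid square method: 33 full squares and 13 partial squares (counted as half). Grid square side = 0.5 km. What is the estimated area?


effective squares = 33 + 13 * 0.5 = 39.5
area = 39.5 * 0.25 = 9.875 km^2

9.875 km^2


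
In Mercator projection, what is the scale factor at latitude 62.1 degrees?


SF = 1 / cos(62.1) = 1 / 0.46793 = 2.137

2.137


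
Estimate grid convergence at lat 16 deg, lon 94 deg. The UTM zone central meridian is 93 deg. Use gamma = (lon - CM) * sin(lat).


gamma = (94 - 93) * sin(16) = 1 * 0.275637 = 0.276 degrees

0.276 degrees


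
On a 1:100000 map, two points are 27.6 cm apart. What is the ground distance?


ground = 27.6 cm * 100000 / 100 = 27600.0 m = 27.6 km

27.6 km
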